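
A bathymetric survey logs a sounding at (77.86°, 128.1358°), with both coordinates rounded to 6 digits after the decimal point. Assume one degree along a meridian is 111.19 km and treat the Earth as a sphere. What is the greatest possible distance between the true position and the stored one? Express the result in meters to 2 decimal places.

0.06 meters

Rounding to 6 decimal places leaves each coordinate within ±5e-07° of the true value.
N–S: 5e-07° × 111190 m/° = 0.055595 m.
East–west component at 77.86°: 5e-07° × 111190 × cos 77.86° ≈ 5e-07 × 23383.4 ≈ 0.0116917 m.
Worst case both components are at the extreme and orthogonal: √(0.055595² + 0.0116917²) ≈ 0.0568111 m.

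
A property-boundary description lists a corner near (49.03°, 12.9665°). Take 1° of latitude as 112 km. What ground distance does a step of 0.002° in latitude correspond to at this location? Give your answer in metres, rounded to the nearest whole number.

Along a meridian 0.002° is 0.002 × 112000 = 224 m.

224 metres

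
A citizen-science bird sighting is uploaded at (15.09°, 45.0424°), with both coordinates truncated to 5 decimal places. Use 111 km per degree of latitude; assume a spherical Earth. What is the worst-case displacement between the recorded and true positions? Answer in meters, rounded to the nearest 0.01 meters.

1.54 meters

Truncating at 5 decimal places can drop up to a full unit in the last place, so each coordinate may be off by as much as 1e-05°.
Latitude error → 1e-05 × 111000 = 1.11 m along the meridian.
E–W at 15.09°: 1e-05° × 111000 × cos 15.09° = 1e-05 × 111000 × 0.9655 ≈ 1.07173 m.
The two errors are perpendicular, so the maximum displacement is √(1.11² + 1.07173²) ≈ 1.54295 m.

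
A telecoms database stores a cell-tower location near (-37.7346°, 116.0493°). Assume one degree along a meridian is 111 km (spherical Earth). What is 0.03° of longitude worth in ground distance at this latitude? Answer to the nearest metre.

2634 metres

0.03° of longitude at 37.7346° is 0.03 × 111000 × cos 37.7346° ≈ 0.03 × 87784.8 = 2633.54 m.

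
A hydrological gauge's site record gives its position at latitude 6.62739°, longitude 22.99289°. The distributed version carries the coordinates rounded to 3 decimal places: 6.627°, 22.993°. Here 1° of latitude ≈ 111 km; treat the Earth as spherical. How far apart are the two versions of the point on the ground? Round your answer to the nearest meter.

Δlat = 6.62739 − 6.627 = +0.00039°; Δlon = 22.99289 − 22.993 = -0.00011°.
N–S: 0.00039° × 111000 m/° = 43.29 m.
East–west at this latitude: -0.00011° × 111000 × cos 6.627° ≈ -0.00011 × 110258 = -12.1284 m.
Hypotenuse of the two orthogonal shifts: √(43.29² + 12.1284²) = 44.9569 m.

45 meters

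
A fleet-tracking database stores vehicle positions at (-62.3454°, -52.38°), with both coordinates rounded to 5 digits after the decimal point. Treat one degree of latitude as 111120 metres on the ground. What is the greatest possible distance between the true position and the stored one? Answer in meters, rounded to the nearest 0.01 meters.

0.61 meters

Rounding to 5 decimal places leaves each coordinate within ±5e-06° of the true value.
North–south component: 5e-06° × 111120 = 0.5556 m.
East–west component at 62.3454°: 5e-06° × 111120 × cos 62.3454° ≈ 5e-06 × 51575.3 ≈ 0.257876 m.
The two errors are perpendicular, so the maximum displacement is √(0.5556² + 0.257876²) ≈ 0.612529 m.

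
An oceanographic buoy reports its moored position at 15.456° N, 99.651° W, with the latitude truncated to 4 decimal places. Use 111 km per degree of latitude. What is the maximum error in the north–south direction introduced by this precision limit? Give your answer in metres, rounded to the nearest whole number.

11 metres

Truncating at 4 decimal places can drop up to a full unit in the last place, so the latitude may be off by as much as 0.0001°.
North–south distance: 0.0001° × 111000 m/° = 11.1 m.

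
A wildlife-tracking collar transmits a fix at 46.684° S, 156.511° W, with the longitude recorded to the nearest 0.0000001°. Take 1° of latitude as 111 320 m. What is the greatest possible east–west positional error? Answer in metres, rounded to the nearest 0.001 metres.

0.004 metres

Rounding to 7 decimal places leaves the longitude within ±5e-08° of the true value.
Parallels shrink by cos φ, so at 46.684° a degree of longitude is 111320 × 0.6860 ≈ 76367.9 m.
So at most 5e-08° × 76367.9 ≈ 0.0038184 m east–west.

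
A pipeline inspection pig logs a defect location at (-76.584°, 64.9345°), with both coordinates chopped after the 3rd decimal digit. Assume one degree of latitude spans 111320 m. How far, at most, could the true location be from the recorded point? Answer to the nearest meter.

Truncating at 3 decimal places can drop up to a full unit in the last place, so each coordinate may be off by as much as 0.001°.
North–south component: 0.001° × 111320 = 111.32 m.
Longitude error → 0.001 × 111320 × cos 76.584° = 0.001 × 111320 × 0.2320 ≈ 25.8284 m.
Worst case both components are at the extreme and orthogonal: √(111.32² + 25.8284²) ≈ 114.277 m.

114 meters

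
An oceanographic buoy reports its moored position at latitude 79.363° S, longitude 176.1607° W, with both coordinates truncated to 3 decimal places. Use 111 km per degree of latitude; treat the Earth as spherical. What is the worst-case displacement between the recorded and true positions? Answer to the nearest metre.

113 metres

Truncating at 3 decimal places can drop up to a full unit in the last place, so each coordinate may be off by as much as 0.001°.
Latitude error → 0.001 × 111000 = 111 m along the meridian.
E–W at 79.363°: 0.001° × 111000 × cos 79.363° = 0.001 × 111000 × 0.1846 ≈ 20.4891 m.
Combining orthogonally: (111² + 20.4891²)^½ ≈ 112.875 m.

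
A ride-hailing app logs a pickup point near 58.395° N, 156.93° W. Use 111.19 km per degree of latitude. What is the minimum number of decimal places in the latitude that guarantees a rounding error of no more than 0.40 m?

One degree of latitude covers 111190 m.
N decimal places → at most half a unit in the last place, 0.5 × 10⁻ᴺ° = 111190/2 × 10⁻ᴺ m.
Setting 55595 × 10⁻ᴺ ≤ 0.40 gives 10ᴺ ≥ 1.39e+05, i.e. N ≥ 5.14.
So 6 decimal places suffice (0.0556 m); 5 would allow up to 0.556 m.

6 decimal places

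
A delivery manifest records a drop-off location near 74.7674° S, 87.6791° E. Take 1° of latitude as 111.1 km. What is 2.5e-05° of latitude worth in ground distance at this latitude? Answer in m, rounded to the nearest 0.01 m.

Along a meridian 2.5e-05° is 2.5e-05 × 111100 = 2.7775 m.

2.78 m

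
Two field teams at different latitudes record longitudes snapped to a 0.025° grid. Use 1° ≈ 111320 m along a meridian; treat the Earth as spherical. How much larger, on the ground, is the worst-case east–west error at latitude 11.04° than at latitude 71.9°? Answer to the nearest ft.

With a 0.025° grid the true value lies within half a step, ±0.025°/2 = ±0.0125°, of the stored one.
At 11.04°: 0.0125° × 111320 × cos 11.04° = 0.0125 × 111320 × 0.9815 ≈ 1365.7 m.
At 71.9°: 0.0125° × 111320 × cos 71.9° = 0.0125 × 111320 × 0.3107 ≈ 432.31 m.
So the lower-latitude error exceeds the higher by 1365.7 − 432.31 = 933.44 m.
Converting: 933.442 m × 3.2808 ft/m ≈ 3062.5 ft.

3062 ft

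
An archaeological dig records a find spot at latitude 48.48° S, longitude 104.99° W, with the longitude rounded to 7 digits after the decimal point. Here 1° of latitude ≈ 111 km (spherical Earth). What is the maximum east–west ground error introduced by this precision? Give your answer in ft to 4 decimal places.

Rounding to 7 decimal places leaves the longitude within ±5e-08° of the true value.
Parallels shrink by cos φ, so at 48.48° a degree of longitude is 111000 × 0.6629 ≈ 73579.8 m.
Maximum E–W displacement: 5e-08 × 73579.8 = 0.00367899 m.
Converting: 0.00367899 m × 3.2808 ft/m ≈ 0.01207 ft.

0.0121 ft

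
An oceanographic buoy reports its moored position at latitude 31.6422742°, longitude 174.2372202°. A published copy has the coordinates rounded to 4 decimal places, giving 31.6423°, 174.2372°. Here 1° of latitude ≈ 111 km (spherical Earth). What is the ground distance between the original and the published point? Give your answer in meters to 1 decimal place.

3.4 meters

The latitude changed by -0.0000258° and the longitude by +0.0000202°.
North–south shift: -0.0000258 × 111000 = -2.8638 m.
E–W at 31.6423°: 0.0000202° × 111000 × cos 31.6423° = 0.0000202 × 111000 × 0.8513 ≈ 1.90887 m.
Hypotenuse of the two orthogonal shifts: √(2.8638² + 1.90887²) = 3.44168 m.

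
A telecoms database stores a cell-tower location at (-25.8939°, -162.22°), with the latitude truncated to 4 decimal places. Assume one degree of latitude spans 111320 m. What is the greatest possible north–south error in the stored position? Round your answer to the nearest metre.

Truncating at 4 decimal places can drop up to a full unit in the last place, so the latitude may be off by as much as 0.0001°.
Along the meridian that is 0.0001° × 111320 m/° = 11.132 m.

11 metres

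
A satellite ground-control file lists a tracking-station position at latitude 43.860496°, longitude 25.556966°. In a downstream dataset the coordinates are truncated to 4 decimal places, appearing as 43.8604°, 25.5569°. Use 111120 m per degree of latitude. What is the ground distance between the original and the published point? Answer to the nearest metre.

12 metres

Δlat = 43.860496 − 43.8604 = +0.000096°; Δlon = 25.556966 − 25.5569 = +0.000066°.
North–south shift: 0.000096 × 111120 = 10.6675 m.
E–W at 43.8604°: 0.000066° × 111120 × cos 43.8604° = 0.000066 × 111120 × 0.7210 ≈ 5.28798 m.
Distance: √(10.6675² + 5.28798²) ≈ 11.9062 m.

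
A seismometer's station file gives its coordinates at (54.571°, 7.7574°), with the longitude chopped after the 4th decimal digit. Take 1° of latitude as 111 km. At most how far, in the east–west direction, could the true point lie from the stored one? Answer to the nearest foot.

Truncating at 4 decimal places can drop up to a full unit in the last place, so the longitude may be off by as much as 0.0001°.
One degree of longitude at 54.571° is 111000 × cos 54.571° ≈ 111000 × 0.5797 = 64346 m.
Maximum E–W displacement: 0.0001 × 64346 = 6.4346 m.
In feet: 6.4346 m ÷ 0.3048 ≈ 21.111 ft.

21 feet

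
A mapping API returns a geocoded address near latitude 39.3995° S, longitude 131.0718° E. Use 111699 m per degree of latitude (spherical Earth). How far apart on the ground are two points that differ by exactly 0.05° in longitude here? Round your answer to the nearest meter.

0.05° of longitude at 39.3995° is 0.05 × 111699 × cos 39.3995° ≈ 0.05 × 86314.2 = 4315.71 m.

4316 meters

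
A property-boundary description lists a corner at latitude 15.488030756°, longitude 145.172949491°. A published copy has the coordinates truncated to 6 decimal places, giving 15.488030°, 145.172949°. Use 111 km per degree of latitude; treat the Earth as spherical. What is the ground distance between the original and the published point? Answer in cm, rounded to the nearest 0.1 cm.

Δlat = 15.488030756 − 15.488030 = +0.000000756°; Δlon = 145.172949491 − 145.172949 = +0.000000491°.
N–S: 0.000000756° × 111000 m/° = 0.083916 m.
E–W at 15.488°: 0.000000491° × 111000 × cos 15.488° = 0.000000491 × 111000 × 0.9637 ≈ 0.0525219 m.
Combined displacement = (0.083916² + 0.0525219²)^½ ≈ 0.0989972 m.
That is 0.0989972 m = 9.8997 cm.

9.9 cm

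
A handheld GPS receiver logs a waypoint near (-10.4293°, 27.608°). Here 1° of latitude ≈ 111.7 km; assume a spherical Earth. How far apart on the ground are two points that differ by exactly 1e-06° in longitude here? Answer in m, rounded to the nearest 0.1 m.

1e-06° of longitude at 10.4293° is 1e-06 × 111700 × cos 10.4293° ≈ 1e-06 × 109855 = 0.109855 m.

0.1 m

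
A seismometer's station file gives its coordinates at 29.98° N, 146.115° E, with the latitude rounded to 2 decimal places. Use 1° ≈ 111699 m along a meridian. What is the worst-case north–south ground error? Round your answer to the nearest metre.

Rounding to 2 decimal places leaves the latitude within ±0.005° of the true value.
So the N–S error is at most 0.005 × 111699 = 558.495 m.

558 metres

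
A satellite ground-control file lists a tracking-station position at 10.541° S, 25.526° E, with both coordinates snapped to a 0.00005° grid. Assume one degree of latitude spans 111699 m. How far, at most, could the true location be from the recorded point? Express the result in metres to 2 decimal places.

3.92 metres

With a 0.00005° grid the true value lies within half a step, ±0.00005°/2 = ±2.5e-05°, of the stored one.
N–S: 2.5e-05° × 111699 m/° = 2.79248 m.
Longitude error → 2.5e-05 × 111699 × cos 10.541° = 2.5e-05 × 111699 × 0.9831 ≈ 2.74535 m.
The two errors are perpendicular, so the maximum displacement is √(2.79248² + 2.74535²) ≈ 3.91598 m.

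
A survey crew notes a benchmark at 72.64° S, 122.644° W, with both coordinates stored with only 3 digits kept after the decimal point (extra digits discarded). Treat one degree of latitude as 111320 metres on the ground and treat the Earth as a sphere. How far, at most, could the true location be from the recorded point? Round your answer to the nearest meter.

116 meters

Truncating at 3 decimal places can drop up to a full unit in the last place, so each coordinate may be off by as much as 0.001°.
Latitude error → 0.001 × 111320 = 111.32 m along the meridian.
East–west component at 72.64°: 0.001° × 111320 × cos 72.64° ≈ 0.001 × 33215.1 ≈ 33.2151 m.
Worst case both components are at the extreme and orthogonal: √(111.32² + 33.2151²) ≈ 116.17 m.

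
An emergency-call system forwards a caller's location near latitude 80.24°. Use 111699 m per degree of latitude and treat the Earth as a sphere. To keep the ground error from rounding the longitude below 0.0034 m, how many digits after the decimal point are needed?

7

At 80.24° one degree of longitude covers 111699 × cos 80.24° ≈ 111699 × 0.1695 ≈ 18935.4 m.
Rounding to N decimal places gives at most 0.5 × 10⁻ᴺ degrees of error, i.e. 0.5 × 10⁻ᴺ × 18935.4 m.
Setting 9467.69 × 10⁻ᴺ ≤ 0.0034 gives 10ᴺ ≥ 2.785e+06, i.e. N ≥ 6.44.
So 7 decimal places suffice (0.000947 m); 6 would allow up to 0.00947 m.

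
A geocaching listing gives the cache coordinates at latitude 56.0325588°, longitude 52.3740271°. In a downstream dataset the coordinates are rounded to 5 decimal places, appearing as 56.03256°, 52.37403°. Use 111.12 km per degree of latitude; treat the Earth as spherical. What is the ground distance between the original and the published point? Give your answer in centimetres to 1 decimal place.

22.4 centimetres

Δlat = 56.0325588 − 56.03256 = -0.0000012°; Δlon = 52.3740271 − 52.37403 = -0.0000029°.
N–S: -0.0000012° × 111120 m/° = -0.133344 m.
E–W at 56.0326°: -0.0000029° × 111120 × cos 56.0326° = -0.0000029 × 111120 × 0.5587 ≈ -0.180047 m.
Combined displacement = (0.133344² + 0.180047²)^½ ≈ 0.224048 m.
That is 0.224048 m = 22.405 cm.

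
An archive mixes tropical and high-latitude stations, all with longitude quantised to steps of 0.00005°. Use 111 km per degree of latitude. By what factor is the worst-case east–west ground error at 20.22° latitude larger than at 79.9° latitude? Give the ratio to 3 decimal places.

5.351

With a 0.00005° grid the true value lies within half a step, ±0.00005°/2 = ±2.5e-05°, of the stored one.
At 20.22°: 2.5e-05° × 111000 × cos 20.22° = 2.5e-05 × 111000 × 0.9384 ≈ 2.604 m.
Error at 79.9° = 2.5e-05° × 111000 × cos 79.9° ≈ 2.775 × 0.1754 = 0.48664 m.
The ratio reduces to cos 20.22° / cos 79.9° = 0.9384/0.1754 ≈ 5.3509.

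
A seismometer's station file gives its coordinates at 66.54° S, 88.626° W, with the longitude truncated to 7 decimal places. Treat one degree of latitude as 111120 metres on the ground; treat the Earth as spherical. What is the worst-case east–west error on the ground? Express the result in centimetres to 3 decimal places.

0.442 centimetres

Truncating at 7 decimal places can drop up to a full unit in the last place, so the longitude may be off by as much as 1e-07°.
At latitude 66.54° a degree of longitude spans 111120 m × cos 66.54° = 111120 × 0.3981 ≈ 44237.8 m.
Maximum E–W displacement: 1e-07 × 44237.8 = 0.00442378 m.
That is 0.00442378 m = 0.44238 cm.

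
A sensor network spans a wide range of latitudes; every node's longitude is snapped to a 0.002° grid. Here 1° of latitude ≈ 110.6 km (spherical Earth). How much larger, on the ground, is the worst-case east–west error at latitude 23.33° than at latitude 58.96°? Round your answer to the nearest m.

45 m

With a 0.002° grid the true value lies within half a step, ±0.002°/2 = ±0.001°, of the stored one.
Error at 23.33° = 0.001° × 110600 × cos 23.33° ≈ 110.6 × 0.9182 = 101.56 m.
At 58.96°: 0.001° × 110600 × cos 58.96° = 0.001 × 110600 × 0.5156 ≈ 57.029 m.
So the lower-latitude error exceeds the higher by 101.56 − 57.029 = 44.528 m.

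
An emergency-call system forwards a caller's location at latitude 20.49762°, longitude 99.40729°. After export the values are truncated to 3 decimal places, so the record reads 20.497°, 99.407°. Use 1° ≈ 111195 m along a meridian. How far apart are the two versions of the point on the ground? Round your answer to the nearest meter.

75 meters

Δlat = 20.49762 − 20.497 = +0.00062°; Δlon = 99.40729 − 99.407 = +0.00029°.
North–south shift: 0.00062 × 111195 = 68.9409 m.
E–W at 20.497°: 0.00029° × 111195 × cos 20.497° = 0.00029 × 111195 × 0.9367 ≈ 30.205 m.
Hypotenuse of the two orthogonal shifts: √(68.9409² + 30.205²) = 75.2675 m.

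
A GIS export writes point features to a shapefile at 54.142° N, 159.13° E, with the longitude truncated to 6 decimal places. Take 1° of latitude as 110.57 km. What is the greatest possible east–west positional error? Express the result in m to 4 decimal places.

0.0648 m

Truncating at 6 decimal places can drop up to a full unit in the last place, so the longitude may be off by as much as 1e-06°.
At latitude 54.142° a degree of longitude spans 110570 m × cos 54.142° = 110570 × 0.5858 ≈ 64769.5 m.
So at most 1e-06° × 64769.5 ≈ 0.0647695 m east–west.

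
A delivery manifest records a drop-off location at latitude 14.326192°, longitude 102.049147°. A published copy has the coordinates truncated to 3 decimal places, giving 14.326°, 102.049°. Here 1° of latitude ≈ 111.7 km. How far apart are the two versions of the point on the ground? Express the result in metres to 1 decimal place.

26.7 metres

The latitude changed by +0.000192° and the longitude by +0.000147°.
North–south shift: 0.000192 × 111700 = 21.4464 m.
E–W at 14.326°: 0.000147° × 111700 × cos 14.326° = 0.000147 × 111700 × 0.9689 ≈ 15.9093 m.
Distance: √(21.4464² + 15.9093²) ≈ 26.7031 m.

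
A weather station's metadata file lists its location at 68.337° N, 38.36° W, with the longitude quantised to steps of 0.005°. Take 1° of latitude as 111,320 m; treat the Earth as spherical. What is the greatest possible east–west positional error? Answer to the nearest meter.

103 meters

With a 0.005° grid the true value lies within half a step, ±0.005°/2 = ±0.0025°, of the stored one.
One degree of longitude at 68.337° is 111320 × cos 68.337° ≈ 111320 × 0.3691 = 41093.4 m.
So at most 0.0025° × 41093.4 ≈ 102.734 m east–west.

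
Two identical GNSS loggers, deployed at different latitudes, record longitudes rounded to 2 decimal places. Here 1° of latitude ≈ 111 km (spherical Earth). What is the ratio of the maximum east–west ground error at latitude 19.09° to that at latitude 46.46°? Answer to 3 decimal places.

1.372

Rounding to 2 decimal places leaves the longitude within ±0.005° of the true value.
At 19.09°: 0.005° × 111000 × cos 19.09° = 0.005 × 111000 × 0.9450 ≈ 524.48 m.
Error at 46.46° = 0.005° × 111000 × cos 46.46° ≈ 555 × 0.6889 = 382.32 m.
The ratio reduces to cos 19.09° / cos 46.46° = 0.9450/0.6889 ≈ 1.3718.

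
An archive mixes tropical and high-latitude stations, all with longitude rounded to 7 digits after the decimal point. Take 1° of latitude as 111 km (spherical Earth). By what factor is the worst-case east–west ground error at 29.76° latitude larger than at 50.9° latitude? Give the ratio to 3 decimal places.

Rounding to 7 decimal places leaves the longitude within ±5e-08° of the true value.
Error at 29.76° = 5e-08° × 111000 × cos 29.76° ≈ 0.00555 × 0.8681 = 0.004818 m.
Error at 50.9° = 5e-08° × 111000 × cos 50.9° ≈ 0.00555 × 0.6307 = 0.0035003 m.
Ratio: 0.004818 / 0.0035003 = cos 29.76° / cos 50.9° ≈ 1.3765.

1.376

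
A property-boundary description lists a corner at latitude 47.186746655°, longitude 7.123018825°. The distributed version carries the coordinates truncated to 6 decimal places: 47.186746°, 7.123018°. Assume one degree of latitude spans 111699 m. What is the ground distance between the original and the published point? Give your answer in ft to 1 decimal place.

0.3 ft

The latitude changed by +0.000000655° and the longitude by +0.000000825°.
N–S: 0.000000655° × 111699 m/° = 0.0731628 m.
East–west at this latitude: 0.000000825° × 111699 × cos 47.1867° ≈ 0.000000825 × 75911.9 = 0.0626273 m.
Hypotenuse of the two orthogonal shifts: √(0.0731628² + 0.0626273²) = 0.0963067 m.
Converting: 0.0963067 m × 3.2808 ft/m ≈ 0.31597 ft.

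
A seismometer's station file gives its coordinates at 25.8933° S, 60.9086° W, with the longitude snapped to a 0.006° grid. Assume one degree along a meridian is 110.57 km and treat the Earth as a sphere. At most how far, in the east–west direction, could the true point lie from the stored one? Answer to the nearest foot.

With a 0.006° grid the true value lies within half a step, ±0.006°/2 = ±0.003°, of the stored one.
One degree of longitude at 25.8933° is 110570 × cos 25.8933° ≈ 110570 × 0.8996 = 99469.8 m.
East–west error: 0.003° × 99469.8 m/° ≈ 298.409 m.
Converting: 298.409 m × 3.2808 ft/m ≈ 979.03 ft.

979 feet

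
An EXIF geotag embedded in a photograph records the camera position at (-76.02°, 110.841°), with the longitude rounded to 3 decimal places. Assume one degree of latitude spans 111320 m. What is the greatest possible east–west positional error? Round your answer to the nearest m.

13 m

Rounding to 3 decimal places leaves the longitude within ±0.0005° of the true value.
One degree of longitude at 76.02° is 111320 × cos 76.02° ≈ 111320 × 0.2416 = 26893 m.
So at most 0.0005° × 26893 ≈ 13.4465 m east–west.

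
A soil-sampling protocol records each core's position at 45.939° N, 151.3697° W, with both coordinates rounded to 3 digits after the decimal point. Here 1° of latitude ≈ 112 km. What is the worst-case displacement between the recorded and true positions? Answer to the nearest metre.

Rounding to 3 decimal places leaves each coordinate within ±0.0005° of the true value.
North–south component: 0.0005° × 112000 = 56 m.
East–west component at 45.939°: 0.0005° × 112000 × cos 45.939° ≈ 0.0005 × 77887.5 ≈ 38.9437 m.
The two errors are perpendicular, so the maximum displacement is √(56² + 38.9437²) ≈ 68.2101 m.

68 metres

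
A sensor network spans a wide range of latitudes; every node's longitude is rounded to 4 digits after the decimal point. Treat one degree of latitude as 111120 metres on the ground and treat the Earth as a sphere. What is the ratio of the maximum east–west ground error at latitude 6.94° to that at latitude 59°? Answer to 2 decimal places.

1.93

Rounding to 4 decimal places leaves the longitude within ±5e-05° of the true value.
At 6.94°: 5e-05° × 111120 × cos 6.94° = 5e-05 × 111120 × 0.9927 ≈ 5.5153 m.
At 59°: 5e-05° × 111120 × cos 59° = 5e-05 × 111120 × 0.5150 ≈ 2.8616 m.
The ratio reduces to cos 6.94° / cos 59° = 0.9927/0.5150 ≈ 1.9274.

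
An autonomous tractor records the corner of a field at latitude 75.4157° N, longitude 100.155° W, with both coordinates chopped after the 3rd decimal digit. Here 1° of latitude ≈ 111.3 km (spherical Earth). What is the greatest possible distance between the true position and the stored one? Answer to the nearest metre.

115 metres

Truncating at 3 decimal places can drop up to a full unit in the last place, so each coordinate may be off by as much as 0.001°.
Latitude error → 0.001 × 111300 = 111.3 m along the meridian.
E–W at 75.4157°: 0.001° × 111300 × cos 75.4157° = 0.001 × 111300 × 0.2518 ≈ 28.0258 m.
Combining orthogonally: (111.3² + 28.0258²)^½ ≈ 114.774 m.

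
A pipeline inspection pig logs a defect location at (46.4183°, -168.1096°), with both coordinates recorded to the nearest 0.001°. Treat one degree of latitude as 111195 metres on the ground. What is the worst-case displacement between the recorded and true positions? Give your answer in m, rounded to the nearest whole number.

68 m

Rounding to 3 decimal places leaves each coordinate within ±0.0005° of the true value.
N–S: 0.0005° × 111195 m/° = 55.5975 m.
E–W at 46.4183°: 0.0005° × 111195 × cos 46.4183° = 0.0005 × 111195 × 0.6894 ≈ 38.3283 m.
The two errors are perpendicular, so the maximum displacement is √(55.5975² + 38.3283²) ≈ 67.5288 m.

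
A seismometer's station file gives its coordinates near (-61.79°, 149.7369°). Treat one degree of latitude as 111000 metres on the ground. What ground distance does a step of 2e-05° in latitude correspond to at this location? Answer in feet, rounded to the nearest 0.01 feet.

7.28 feet

Along a meridian 2e-05° is 2e-05 × 111000 = 2.22 m.
Converting: 2.22 m × 3.2808 ft/m ≈ 7.2835 ft.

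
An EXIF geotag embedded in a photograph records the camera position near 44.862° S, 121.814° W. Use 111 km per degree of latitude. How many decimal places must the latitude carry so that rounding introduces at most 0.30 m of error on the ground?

One degree of latitude covers 111000 m.
With N decimal places the half-ulp bound is 0.5·10⁻ᴺ°, or 0.5·10⁻ᴺ × 111000 m on the ground.
Need 0.5 × 111000 × 10⁻ᴺ ≤ 0.30 → 10⁻ᴺ ≤ 5.405e-06, so N ≥ 5.27.
At 5 places the error can reach 0.555 m, but 6 places keeps it to 0.0555 m.

6 decimal places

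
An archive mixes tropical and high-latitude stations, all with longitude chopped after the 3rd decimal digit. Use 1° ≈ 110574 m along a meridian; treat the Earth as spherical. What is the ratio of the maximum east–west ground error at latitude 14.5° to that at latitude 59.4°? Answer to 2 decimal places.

1.90

Truncating at 3 decimal places can drop up to a full unit in the last place, so the longitude may be off by as much as 0.001°.
Error at 14.5° = 0.001° × 110574 × cos 14.5° ≈ 110.57 × 0.9681 = 107.05 m.
Error at 59.4° = 0.001° × 110574 × cos 59.4° ≈ 110.57 × 0.5090 = 56.287 m.
The ratio reduces to cos 14.5° / cos 59.4° = 0.9681/0.5090 ≈ 1.9019.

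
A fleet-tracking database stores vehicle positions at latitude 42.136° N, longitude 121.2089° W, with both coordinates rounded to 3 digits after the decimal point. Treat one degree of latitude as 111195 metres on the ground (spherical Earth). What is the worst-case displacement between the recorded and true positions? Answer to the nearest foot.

227 feet

Rounding to 3 decimal places leaves each coordinate within ±0.0005° of the true value.
N–S: 0.0005° × 111195 m/° = 55.5975 m.
E–W at 42.136°: 0.0005° × 111195 × cos 42.136° = 0.0005 × 111195 × 0.7416 ≈ 41.2286 m.
Worst case both components are at the extreme and orthogonal: √(55.5975² + 41.2286²) ≈ 69.2162 m.
In feet: 69.2162 m ÷ 0.3048 ≈ 227.09 ft.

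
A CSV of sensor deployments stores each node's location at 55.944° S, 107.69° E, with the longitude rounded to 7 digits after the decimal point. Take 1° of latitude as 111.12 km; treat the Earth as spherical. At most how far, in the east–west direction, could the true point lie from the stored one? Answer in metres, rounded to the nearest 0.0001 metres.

0.0031 metres

Rounding to 7 decimal places leaves the longitude within ±5e-08° of the true value.
Parallels shrink by cos φ, so at 55.944° a degree of longitude is 111120 × 0.5600 ≈ 62227.5 m.
East–west error: 5e-08° × 62227.5 m/° ≈ 0.00311138 m.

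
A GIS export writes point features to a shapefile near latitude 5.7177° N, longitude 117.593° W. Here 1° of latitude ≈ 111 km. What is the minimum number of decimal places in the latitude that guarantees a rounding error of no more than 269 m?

One degree of latitude covers 111000 m.
With N decimal places the half-ulp bound is 0.5·10⁻ᴺ°, or 0.5·10⁻ᴺ × 111000 m on the ground.
Setting 55500 × 10⁻ᴺ ≤ 269 gives 10ᴺ ≥ 206.3, i.e. N ≥ 2.31.
At 2 places the error can reach 555 m, but 3 places keeps it to 55.5 m.

3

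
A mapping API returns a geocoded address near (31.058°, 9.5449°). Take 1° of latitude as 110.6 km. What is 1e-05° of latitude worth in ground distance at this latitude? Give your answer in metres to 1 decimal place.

Along a meridian 1e-05° is 1e-05 × 110600 = 1.106 m.

1.1 metres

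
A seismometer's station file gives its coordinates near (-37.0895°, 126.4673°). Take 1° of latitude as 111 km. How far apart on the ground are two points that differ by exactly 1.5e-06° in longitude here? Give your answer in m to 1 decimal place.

0.1 m

One degree of longitude here spans 111000 × cos 37.0895° = 111000 × 0.7977 ≈ 88544.1 m; 1.5e-06° of that is 0.132816 m.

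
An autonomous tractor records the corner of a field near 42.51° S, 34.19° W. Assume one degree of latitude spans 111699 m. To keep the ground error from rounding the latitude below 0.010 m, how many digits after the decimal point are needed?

One degree of latitude covers 111699 m.
N decimal places → at most half a unit in the last place, 0.5 × 10⁻ᴺ° = 111699/2 × 10⁻ᴺ m.
Setting 55849.5 × 10⁻ᴺ ≤ 0.010 gives 10ᴺ ≥ 5.585e+06, i.e. N ≥ 6.75.
At 6 places the error can reach 0.0558 m, but 7 places keeps it to 0.00558 m.

7 decimal places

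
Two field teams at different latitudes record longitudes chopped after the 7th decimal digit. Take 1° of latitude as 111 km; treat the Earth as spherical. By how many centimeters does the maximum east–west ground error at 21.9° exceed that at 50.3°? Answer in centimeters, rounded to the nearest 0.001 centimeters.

0.321 centimeters

Truncating at 7 decimal places can drop up to a full unit in the last place, so the longitude may be off by as much as 1e-07°.
At 21.9°: 1e-07° × 111000 × cos 21.9° = 1e-07 × 111000 × 0.9278 ≈ 0.010299 m.
Error at 50.3° = 1e-07° × 111000 × cos 50.3° ≈ 0.0111 × 0.6388 = 0.0070903 m.
So the lower-latitude error exceeds the higher by 0.010299 − 0.0070903 = 0.0032087 m.
That is 0.00320866 m = 0.32087 cm.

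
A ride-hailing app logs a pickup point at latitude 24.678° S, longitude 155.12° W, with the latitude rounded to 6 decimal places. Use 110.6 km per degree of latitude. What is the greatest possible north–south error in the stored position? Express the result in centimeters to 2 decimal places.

5.53 centimeters

Rounding to 6 decimal places leaves the latitude within ±5e-07° of the true value.
Along the meridian that is 5e-07° × 110600 m/° = 0.0553 m.
That is 0.0553 m = 5.53 cm.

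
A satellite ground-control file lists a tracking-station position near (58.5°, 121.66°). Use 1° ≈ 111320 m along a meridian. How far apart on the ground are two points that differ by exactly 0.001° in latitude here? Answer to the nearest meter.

0.001° × 111320 m/° = 111.32 m.

111 meters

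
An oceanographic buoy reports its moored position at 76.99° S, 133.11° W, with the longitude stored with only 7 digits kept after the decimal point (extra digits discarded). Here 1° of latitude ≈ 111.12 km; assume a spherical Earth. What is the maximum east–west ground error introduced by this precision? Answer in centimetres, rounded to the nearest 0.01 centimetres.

Truncating at 7 decimal places can drop up to a full unit in the last place, so the longitude may be off by as much as 1e-07°.
One degree of longitude at 76.99° is 111120 × cos 76.99° ≈ 111120 × 0.2251 = 25015.5 m.
Maximum E–W displacement: 1e-07 × 25015.5 = 0.00250155 m.
That is 0.00250155 m = 0.25015 cm.

0.25 centimetres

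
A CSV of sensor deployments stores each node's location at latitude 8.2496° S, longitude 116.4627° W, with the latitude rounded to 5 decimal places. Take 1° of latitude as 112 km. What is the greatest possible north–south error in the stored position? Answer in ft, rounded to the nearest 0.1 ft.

Rounding to 5 decimal places leaves the latitude within ±5e-06° of the true value.
North–south distance: 5e-06° × 112000 m/° = 0.56 m.
Converting: 0.56 m × 3.2808 ft/m ≈ 1.8373 ft.

1.8 ft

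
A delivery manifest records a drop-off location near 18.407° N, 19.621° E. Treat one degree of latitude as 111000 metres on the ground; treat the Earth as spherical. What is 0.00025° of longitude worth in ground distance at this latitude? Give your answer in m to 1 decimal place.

26.3 m

At 18.407° a degree of longitude is 111000 × cos 18.407° ≈ 105321 m, so 0.00025° corresponds to 26.3302 m.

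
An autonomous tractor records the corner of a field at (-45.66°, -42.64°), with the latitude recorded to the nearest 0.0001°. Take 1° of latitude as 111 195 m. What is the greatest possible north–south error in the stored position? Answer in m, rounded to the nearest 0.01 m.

5.56 m

Rounding to 4 decimal places leaves the latitude within ±5e-05° of the true value.
Along the meridian that is 5e-05° × 111195 m/° = 5.55975 m.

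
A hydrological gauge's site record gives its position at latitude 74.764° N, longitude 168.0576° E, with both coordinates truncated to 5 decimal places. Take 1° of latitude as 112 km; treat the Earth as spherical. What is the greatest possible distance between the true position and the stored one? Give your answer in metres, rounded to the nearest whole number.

Truncating at 5 decimal places can drop up to a full unit in the last place, so each coordinate may be off by as much as 1e-05°.
Latitude error → 1e-05 × 112000 = 1.12 m along the meridian.
Longitude error → 1e-05 × 112000 × cos 74.764° = 1e-05 × 112000 × 0.2628 ≈ 0.294331 m.
The two errors are perpendicular, so the maximum displacement is √(1.12² + 0.294331²) ≈ 1.15803 m.

1 metres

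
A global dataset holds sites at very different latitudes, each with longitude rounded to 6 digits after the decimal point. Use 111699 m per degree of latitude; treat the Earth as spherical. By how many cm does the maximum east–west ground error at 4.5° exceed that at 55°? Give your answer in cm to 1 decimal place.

Rounding to 6 decimal places leaves the longitude within ±5e-07° of the true value.
Error at 4.5° = 5e-07° × 111699 × cos 4.5° ≈ 0.055849 × 0.9969 = 0.055677 m.
At 55°: 5e-07° × 111699 × cos 55° = 5e-07 × 111699 × 0.5736 ≈ 0.032034 m.
Difference: 0.055677 − 0.032034 = 0.023643 m.
That is 0.0236434 m = 2.3643 cm.

2.4 cm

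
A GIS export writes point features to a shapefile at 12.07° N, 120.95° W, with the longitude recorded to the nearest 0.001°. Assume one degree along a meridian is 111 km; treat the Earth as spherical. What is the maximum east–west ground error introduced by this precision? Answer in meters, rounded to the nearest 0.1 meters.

Rounding to 3 decimal places leaves the longitude within ±0.0005° of the true value.
At latitude 12.07° a degree of longitude spans 111000 m × cos 12.07° = 111000 × 0.9779 ≈ 108546 m.
So at most 0.0005° × 108546 ≈ 54.2731 m east–west.

54.3 meters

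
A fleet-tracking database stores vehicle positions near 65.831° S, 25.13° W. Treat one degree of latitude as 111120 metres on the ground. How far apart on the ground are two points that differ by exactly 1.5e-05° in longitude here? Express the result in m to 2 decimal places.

0.68 m

One degree of longitude here spans 111120 × cos 65.831° = 111120 × 0.4094 ≈ 45495.8 m; 1.5e-05° of that is 0.682437 m.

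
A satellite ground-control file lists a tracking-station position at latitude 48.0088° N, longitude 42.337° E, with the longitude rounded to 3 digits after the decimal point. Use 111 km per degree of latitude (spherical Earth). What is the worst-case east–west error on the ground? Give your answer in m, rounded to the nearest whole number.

Rounding to 3 decimal places leaves the longitude within ±0.0005° of the true value.
At latitude 48.0088° a degree of longitude spans 111000 m × cos 48.0088° = 111000 × 0.6690 ≈ 74260.8 m.
Maximum E–W displacement: 0.0005 × 74260.8 = 37.1304 m.

37 m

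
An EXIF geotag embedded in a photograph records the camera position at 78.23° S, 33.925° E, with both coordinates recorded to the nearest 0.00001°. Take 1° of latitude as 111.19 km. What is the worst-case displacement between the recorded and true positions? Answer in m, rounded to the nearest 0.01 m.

Rounding to 5 decimal places leaves each coordinate within ±5e-06° of the true value.
North–south component: 5e-06° × 111190 = 0.55595 m.
Longitude error → 5e-06 × 111190 × cos 78.23° = 5e-06 × 111190 × 0.2040 ≈ 0.113405 m.
Worst case both components are at the extreme and orthogonal: √(0.55595² + 0.113405²) ≈ 0.567398 m.

0.57 m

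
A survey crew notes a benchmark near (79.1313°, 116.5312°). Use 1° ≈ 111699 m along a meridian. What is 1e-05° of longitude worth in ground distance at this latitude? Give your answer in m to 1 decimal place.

0.2 m

1e-05° of longitude at 79.1313° is 1e-05 × 111699 × cos 79.1313° ≈ 1e-05 × 21061.8 = 0.210618 m.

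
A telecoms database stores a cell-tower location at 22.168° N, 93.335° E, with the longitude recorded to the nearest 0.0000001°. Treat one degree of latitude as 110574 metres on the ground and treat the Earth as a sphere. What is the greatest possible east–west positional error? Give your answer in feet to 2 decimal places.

0.02 feet

Rounding to 7 decimal places leaves the longitude within ±5e-08° of the true value.
One degree of longitude at 22.168° is 110574 × cos 22.168° ≈ 110574 × 0.9261 = 102401 m.
So at most 5e-08° × 102401 ≈ 0.00512003 m east–west.
Converting: 0.00512003 m × 3.2808 ft/m ≈ 0.016798 ft.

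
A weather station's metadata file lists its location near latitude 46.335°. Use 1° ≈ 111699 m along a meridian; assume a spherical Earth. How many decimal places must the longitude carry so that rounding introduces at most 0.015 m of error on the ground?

At 46.335° one degree of longitude covers 111699 × cos 46.335° ≈ 111699 × 0.6904 ≈ 77121.5 m.
With N decimal places the half-ulp bound is 0.5·10⁻ᴺ°, or 0.5·10⁻ᴺ × 77121.5 m on the ground.
Need 0.5 × 77121.5 × 10⁻ᴺ ≤ 0.015 → 10⁻ᴺ ≤ 3.890e-07, so N ≥ 6.41.
So 7 decimal places suffice (0.00386 m); 6 would allow up to 0.0386 m.

7 decimal places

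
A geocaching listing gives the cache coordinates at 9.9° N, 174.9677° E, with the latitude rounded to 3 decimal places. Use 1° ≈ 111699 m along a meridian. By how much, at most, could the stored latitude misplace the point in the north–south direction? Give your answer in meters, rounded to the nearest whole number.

56 meters

Rounding to 3 decimal places leaves the latitude within ±0.0005° of the true value.
Along the meridian that is 0.0005° × 111699 m/° = 55.8495 m.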